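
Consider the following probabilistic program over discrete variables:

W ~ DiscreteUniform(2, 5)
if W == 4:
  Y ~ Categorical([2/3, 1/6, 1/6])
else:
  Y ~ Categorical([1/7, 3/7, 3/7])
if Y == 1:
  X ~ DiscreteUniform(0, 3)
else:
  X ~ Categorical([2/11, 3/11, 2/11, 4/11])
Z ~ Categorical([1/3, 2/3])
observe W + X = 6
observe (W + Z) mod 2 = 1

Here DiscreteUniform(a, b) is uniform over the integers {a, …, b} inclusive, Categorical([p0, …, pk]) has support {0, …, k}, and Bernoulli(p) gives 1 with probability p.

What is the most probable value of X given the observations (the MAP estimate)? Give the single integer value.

Enumerate traces; 9 have nonzero weight after conditioning:
  (W=3, Y=0, X=3, Z=0) weight 1/231
  (W=3, Y=1, X=3, Z=0) weight 1/112
  (W=3, Y=2, X=3, Z=0) weight 1/77
  (W=4, Y=0, X=2, Z=1) weight 2/99
  (W=4, Y=1, X=2, Z=1) weight 1/144
  (W=4, Y=2, X=2, Z=1) weight 1/198
  (W=5, Y=0, X=1, Z=0) weight 1/308
  (W=5, Y=1, X=1, Z=0) weight 1/112
  … 1 more
Group by X:
  weight(X=1) = 27/1232
  weight(X=2) = 17/528
  weight(X=3) = 97/3696
Total weight = 27/1232 + 17/528 + 97/3696 = 9/112
P(X=1 | obs) = 27/1232 / 9/112 = 3/11
P(X=2 | obs) = 17/528 / 9/112 = 119/297
P(X=3 | obs) = 97/3696 / 9/112 = 97/297
argmax = 2

argmax_v P(X = v | obs) = 2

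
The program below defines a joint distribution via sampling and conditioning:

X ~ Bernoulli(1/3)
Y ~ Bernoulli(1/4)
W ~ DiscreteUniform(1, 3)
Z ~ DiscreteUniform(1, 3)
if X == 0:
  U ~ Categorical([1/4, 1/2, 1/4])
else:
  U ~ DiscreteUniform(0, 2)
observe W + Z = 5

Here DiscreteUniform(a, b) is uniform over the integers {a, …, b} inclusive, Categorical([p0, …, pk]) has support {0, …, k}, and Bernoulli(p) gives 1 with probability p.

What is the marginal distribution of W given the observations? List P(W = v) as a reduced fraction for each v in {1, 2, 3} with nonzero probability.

P(W=2) = 1/2, P(W=3) = 1/2

Enumerate traces; 24 have nonzero weight after conditioning:
  (X=0, Y=0, W=2, Z=3, U=0) weight 1/72
  (X=0, Y=0, W=2, Z=3, U=1) weight 1/36
  (X=0, Y=0, W=2, Z=3, U=2) weight 1/72
  (X=0, Y=0, W=3, Z=2, U=0) weight 1/72
  (X=0, Y=0, W=3, Z=2, U=1) weight 1/36
  (X=0, Y=0, W=3, Z=2, U=2) weight 1/72
  (X=0, Y=1, W=2, Z=3, U=0) weight 1/216
  (X=0, Y=1, W=2, Z=3, U=1) weight 1/108
  … 16 more
Group by W:
  weight(W=2) = 1/9
  weight(W=3) = 1/9
Total weight = 1/9 + 1/9 = 2/9
P(W=2 | obs) = 1/9 / 2/9 = 1/2
P(W=3 | obs) = 1/9 / 2/9 = 1/2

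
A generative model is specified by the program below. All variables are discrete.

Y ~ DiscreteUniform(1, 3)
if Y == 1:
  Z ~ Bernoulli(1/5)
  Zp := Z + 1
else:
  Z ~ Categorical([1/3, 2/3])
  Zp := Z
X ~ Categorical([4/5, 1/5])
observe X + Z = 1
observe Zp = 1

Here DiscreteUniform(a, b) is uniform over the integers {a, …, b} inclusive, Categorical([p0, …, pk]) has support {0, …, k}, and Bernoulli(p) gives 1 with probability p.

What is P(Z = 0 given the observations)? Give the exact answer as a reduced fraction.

P(Z = 0 | obs) = 3/23

Enumerate traces; 3 have nonzero weight after conditioning:
  (Y=1, Z=0, X=1) weight 4/75
  (Y=2, Z=1, X=0) weight 8/45
  (Y=3, Z=1, X=0) weight 8/45
Group by Z:
  weight(Z=0) = 4/75
  weight(Z=1) = 16/45
Total weight = 4/75 + 16/45 = 92/225
P(Z=0 | obs) = 4/75 / 92/225 = 3/23
P(Z=1 | obs) = 16/45 / 92/225 = 20/23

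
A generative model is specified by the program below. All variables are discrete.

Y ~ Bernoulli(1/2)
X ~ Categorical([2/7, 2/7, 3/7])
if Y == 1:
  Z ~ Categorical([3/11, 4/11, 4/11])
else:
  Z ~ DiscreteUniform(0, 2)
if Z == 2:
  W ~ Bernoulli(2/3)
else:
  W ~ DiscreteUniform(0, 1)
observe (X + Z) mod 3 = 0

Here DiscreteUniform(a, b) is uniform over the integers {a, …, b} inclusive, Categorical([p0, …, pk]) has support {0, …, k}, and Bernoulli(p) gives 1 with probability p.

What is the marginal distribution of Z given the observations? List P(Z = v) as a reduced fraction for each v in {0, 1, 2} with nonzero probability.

Enumerate traces; 12 have nonzero weight after conditioning:
  (Y=0, X=0, Z=0, W=0) weight 1/42
  (Y=0, X=0, Z=0, W=1) weight 1/42
  (Y=0, X=1, Z=2, W=0) weight 1/63
  (Y=0, X=1, Z=2, W=1) weight 2/63
  (Y=0, X=2, Z=1, W=0) weight 1/28
  (Y=0, X=2, Z=1, W=1) weight 1/28
  (Y=1, X=0, Z=0, W=0) weight 3/154
  (Y=1, X=0, Z=0, W=1) weight 3/154
  … 4 more
Group by Z:
  weight(Z=0) = 20/231
  weight(Z=1) = 23/154
  weight(Z=2) = 23/231
Total weight = 20/231 + 23/154 + 23/231 = 155/462
P(Z=0 | obs) = 20/231 / 155/462 = 8/31
P(Z=1 | obs) = 23/154 / 155/462 = 69/155
P(Z=2 | obs) = 23/231 / 155/462 = 46/155

P(Z=0) = 8/31, P(Z=1) = 69/155, P(Z=2) = 46/155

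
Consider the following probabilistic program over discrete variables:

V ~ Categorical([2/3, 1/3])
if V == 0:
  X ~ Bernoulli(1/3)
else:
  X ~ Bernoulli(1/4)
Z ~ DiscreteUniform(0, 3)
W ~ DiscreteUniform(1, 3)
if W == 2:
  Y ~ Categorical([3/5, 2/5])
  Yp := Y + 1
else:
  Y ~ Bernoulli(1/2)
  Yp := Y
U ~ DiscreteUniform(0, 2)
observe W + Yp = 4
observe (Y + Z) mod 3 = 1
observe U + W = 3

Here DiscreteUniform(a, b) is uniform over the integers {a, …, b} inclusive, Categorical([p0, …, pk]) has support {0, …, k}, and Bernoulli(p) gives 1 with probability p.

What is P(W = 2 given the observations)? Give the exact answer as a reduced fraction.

Enumerate traces; 16 have nonzero weight after conditioning:
  (V=0, X=0, Z=0, W=2, Y=1, U=1) weight 2/405
  (V=0, X=0, Z=0, W=3, Y=1, U=0) weight 1/162
  (V=0, X=0, Z=3, W=2, Y=1, U=1) weight 2/405
  (V=0, X=0, Z=3, W=3, Y=1, U=0) weight 1/162
  (V=0, X=1, Z=0, W=2, Y=1, U=1) weight 1/405
  (V=0, X=1, Z=0, W=3, Y=1, U=0) weight 1/324
  (V=0, X=1, Z=3, W=2, Y=1, U=1) weight 1/405
  (V=0, X=1, Z=3, W=3, Y=1, U=0) weight 1/324
  … 8 more
Group by W:
  weight(W=2) = 1/45
  weight(W=3) = 1/36
Total weight = 1/45 + 1/36 = 1/20
P(W=2 | obs) = 1/45 / 1/20 = 4/9
P(W=3 | obs) = 1/36 / 1/20 = 5/9

P(W = 2 | obs) = 4/9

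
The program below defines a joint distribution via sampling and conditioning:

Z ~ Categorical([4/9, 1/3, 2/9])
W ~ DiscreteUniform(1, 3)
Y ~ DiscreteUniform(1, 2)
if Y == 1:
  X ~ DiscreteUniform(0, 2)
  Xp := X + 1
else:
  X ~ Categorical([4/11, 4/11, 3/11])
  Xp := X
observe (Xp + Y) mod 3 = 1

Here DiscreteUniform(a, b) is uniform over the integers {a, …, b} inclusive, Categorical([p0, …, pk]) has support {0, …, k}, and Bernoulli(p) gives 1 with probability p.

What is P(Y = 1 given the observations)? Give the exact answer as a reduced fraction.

Enumerate traces; 18 have nonzero weight after conditioning:
  (Z=0, W=1, Y=1, X=2) weight 2/81
  (Z=0, W=1, Y=2, X=2) weight 2/99
  (Z=0, W=2, Y=1, X=2) weight 2/81
  (Z=0, W=2, Y=2, X=2) weight 2/99
  (Z=0, W=3, Y=1, X=2) weight 2/81
  (Z=0, W=3, Y=2, X=2) weight 2/99
  (Z=1, W=1, Y=1, X=2) weight 1/54
  (Z=1, W=1, Y=2, X=2) weight 1/66
  … 10 more
Group by Y:
  weight(Y=1) = 1/6
  weight(Y=2) = 3/22
Total weight = 1/6 + 3/22 = 10/33
P(Y=1 | obs) = 1/6 / 10/33 = 11/20
P(Y=2 | obs) = 3/22 / 10/33 = 9/20

P(Y = 1 | obs) = 11/20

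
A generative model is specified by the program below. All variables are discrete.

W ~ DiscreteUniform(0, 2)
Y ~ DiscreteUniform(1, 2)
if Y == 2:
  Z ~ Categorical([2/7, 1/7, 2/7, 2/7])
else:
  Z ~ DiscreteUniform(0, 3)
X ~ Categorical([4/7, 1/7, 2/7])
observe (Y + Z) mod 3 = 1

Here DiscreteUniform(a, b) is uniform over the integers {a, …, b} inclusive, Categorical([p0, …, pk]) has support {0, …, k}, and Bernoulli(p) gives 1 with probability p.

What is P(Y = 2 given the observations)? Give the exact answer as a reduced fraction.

Enumerate traces; 27 have nonzero weight after conditioning:
  (W=0, Y=1, Z=0, X=0) weight 1/42
  (W=0, Y=1, Z=0, X=1) weight 1/168
  (W=0, Y=1, Z=0, X=2) weight 1/84
  (W=0, Y=1, Z=3, X=0) weight 1/42
  (W=0, Y=1, Z=3, X=1) weight 1/168
  (W=0, Y=1, Z=3, X=2) weight 1/84
  (W=0, Y=2, Z=2, X=0) weight 4/147
  (W=0, Y=2, Z=2, X=1) weight 1/147
  … 19 more
Group by Y:
  weight(Y=1) = 1/4
  weight(Y=2) = 1/7
Total weight = 1/4 + 1/7 = 11/28
P(Y=1 | obs) = 1/4 / 11/28 = 7/11
P(Y=2 | obs) = 1/7 / 11/28 = 4/11

P(Y = 2 | obs) = 4/11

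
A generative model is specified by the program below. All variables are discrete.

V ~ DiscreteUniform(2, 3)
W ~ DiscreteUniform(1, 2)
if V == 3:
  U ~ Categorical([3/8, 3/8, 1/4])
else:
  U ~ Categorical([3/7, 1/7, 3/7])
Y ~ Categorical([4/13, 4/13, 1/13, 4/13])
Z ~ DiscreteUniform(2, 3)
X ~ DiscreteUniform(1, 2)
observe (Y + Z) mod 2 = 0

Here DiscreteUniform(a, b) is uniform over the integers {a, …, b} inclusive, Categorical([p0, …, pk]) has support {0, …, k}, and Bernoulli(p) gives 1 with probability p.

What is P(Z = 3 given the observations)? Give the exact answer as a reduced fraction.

P(Z = 3 | obs) = 8/13

Enumerate traces; 96 have nonzero weight after conditioning:
  (V=2, W=1, U=0, Y=0, Z=2, X=1) weight 3/364
  (V=2, W=1, U=0, Y=0, Z=2, X=2) weight 3/364
  (V=2, W=1, U=0, Y=1, Z=3, X=1) weight 3/364
  (V=2, W=1, U=0, Y=1, Z=3, X=2) weight 3/364
  (V=2, W=1, U=0, Y=2, Z=2, X=1) weight 3/1456
  (V=2, W=1, U=0, Y=2, Z=2, X=2) weight 3/1456
  (V=2, W=1, U=0, Y=3, Z=3, X=1) weight 3/364
  (V=2, W=1, U=0, Y=3, Z=3, X=2) weight 3/364
  … 88 more
Group by Z:
  weight(Z=2) = 5/26
  weight(Z=3) = 4/13
Total weight = 5/26 + 4/13 = 1/2
P(Z=2 | obs) = 5/26 / 1/2 = 5/13
P(Z=3 | obs) = 4/13 / 1/2 = 8/13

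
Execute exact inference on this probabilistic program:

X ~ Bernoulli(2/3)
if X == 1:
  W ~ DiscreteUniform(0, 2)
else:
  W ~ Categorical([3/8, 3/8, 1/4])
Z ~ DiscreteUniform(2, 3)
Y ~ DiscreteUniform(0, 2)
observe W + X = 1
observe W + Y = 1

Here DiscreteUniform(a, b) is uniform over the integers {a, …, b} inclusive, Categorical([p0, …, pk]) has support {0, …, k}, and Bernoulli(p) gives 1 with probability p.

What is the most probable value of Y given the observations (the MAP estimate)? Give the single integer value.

argmax_v P(Y = v | obs) = 1

Enumerate traces; 4 have nonzero weight after conditioning:
  (X=0, W=1, Z=2, Y=0) weight 1/48
  (X=0, W=1, Z=3, Y=0) weight 1/48
  (X=1, W=0, Z=2, Y=1) weight 1/27
  (X=1, W=0, Z=3, Y=1) weight 1/27
Group by Y:
  weight(Y=0) = 1/24
  weight(Y=1) = 2/27
Total weight = 1/24 + 2/27 = 25/216
P(Y=0 | obs) = 1/24 / 25/216 = 9/25
P(Y=1 | obs) = 2/27 / 25/216 = 16/25
argmax = 1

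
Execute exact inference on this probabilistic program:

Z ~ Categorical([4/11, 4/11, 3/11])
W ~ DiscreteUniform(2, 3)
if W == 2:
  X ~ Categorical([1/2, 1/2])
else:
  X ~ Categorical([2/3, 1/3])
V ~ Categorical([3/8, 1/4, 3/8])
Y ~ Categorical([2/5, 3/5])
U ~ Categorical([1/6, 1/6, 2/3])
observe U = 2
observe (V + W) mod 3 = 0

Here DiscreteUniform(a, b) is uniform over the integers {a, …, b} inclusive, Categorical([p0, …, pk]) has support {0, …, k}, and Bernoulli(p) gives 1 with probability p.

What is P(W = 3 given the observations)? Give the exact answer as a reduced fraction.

P(W = 3 | obs) = 3/5

Enumerate traces; 24 have nonzero weight after conditioning:
  (Z=0, W=2, X=0, V=1, Y=0, U=2) weight 1/165
  (Z=0, W=2, X=0, V=1, Y=1, U=2) weight 1/110
  (Z=0, W=2, X=1, V=1, Y=0, U=2) weight 1/165
  (Z=0, W=2, X=1, V=1, Y=1, U=2) weight 1/110
  (Z=0, W=3, X=0, V=0, Y=0, U=2) weight 2/165
  (Z=0, W=3, X=0, V=0, Y=1, U=2) weight 1/55
  (Z=0, W=3, X=1, V=0, Y=0, U=2) weight 1/165
  (Z=0, W=3, X=1, V=0, Y=1, U=2) weight 1/110
  … 16 more
Group by W:
  weight(W=2) = 1/12
  weight(W=3) = 1/8
Total weight = 1/12 + 1/8 = 5/24
P(W=2 | obs) = 1/12 / 5/24 = 2/5
P(W=3 | obs) = 1/8 / 5/24 = 3/5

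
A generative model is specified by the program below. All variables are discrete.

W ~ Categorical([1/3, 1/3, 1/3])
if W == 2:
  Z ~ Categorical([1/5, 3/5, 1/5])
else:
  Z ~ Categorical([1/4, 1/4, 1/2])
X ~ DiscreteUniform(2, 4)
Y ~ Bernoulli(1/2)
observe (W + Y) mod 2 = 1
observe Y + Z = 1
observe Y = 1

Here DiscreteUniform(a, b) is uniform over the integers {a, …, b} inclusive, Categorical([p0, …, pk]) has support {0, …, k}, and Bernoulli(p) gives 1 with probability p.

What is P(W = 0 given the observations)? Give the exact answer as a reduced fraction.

P(W = 0 | obs) = 5/9

Enumerate traces; 6 have nonzero weight after conditioning:
  (W=0, Z=0, X=2, Y=1) weight 1/72
  (W=0, Z=0, X=3, Y=1) weight 1/72
  (W=0, Z=0, X=4, Y=1) weight 1/72
  (W=2, Z=0, X=2, Y=1) weight 1/90
  (W=2, Z=0, X=3, Y=1) weight 1/90
  (W=2, Z=0, X=4, Y=1) weight 1/90
Group by W:
  weight(W=0) = 1/24
  weight(W=2) = 1/30
Total weight = 1/24 + 1/30 = 3/40
P(W=0 | obs) = 1/24 / 3/40 = 5/9
P(W=2 | obs) = 1/30 / 3/40 = 4/9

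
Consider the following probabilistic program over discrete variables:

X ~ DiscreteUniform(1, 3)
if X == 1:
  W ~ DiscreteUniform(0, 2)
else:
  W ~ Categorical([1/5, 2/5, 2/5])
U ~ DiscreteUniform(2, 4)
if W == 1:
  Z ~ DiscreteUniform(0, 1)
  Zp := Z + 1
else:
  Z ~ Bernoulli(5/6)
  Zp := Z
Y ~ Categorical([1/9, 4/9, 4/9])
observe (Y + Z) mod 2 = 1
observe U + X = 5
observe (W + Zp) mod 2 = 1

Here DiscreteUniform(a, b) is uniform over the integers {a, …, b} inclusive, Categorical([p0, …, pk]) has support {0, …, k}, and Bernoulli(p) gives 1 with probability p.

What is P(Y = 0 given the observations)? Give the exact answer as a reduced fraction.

P(Y = 0 | obs) = 1/5

Enumerate traces; 18 have nonzero weight after conditioning:
  (X=1, W=0, U=4, Z=1, Y=0) weight 5/1458
  (X=1, W=0, U=4, Z=1, Y=2) weight 10/729
  (X=1, W=1, U=4, Z=1, Y=0) weight 1/486
  (X=1, W=1, U=4, Z=1, Y=2) weight 2/243
  (X=1, W=2, U=4, Z=1, Y=0) weight 5/1458
  (X=1, W=2, U=4, Z=1, Y=2) weight 10/729
  (X=2, W=0, U=3, Z=1, Y=0) weight 1/486
  (X=2, W=0, U=3, Z=1, Y=2) weight 2/243
  … 10 more
Group by Y:
  weight(Y=0) = 191/7290
  weight(Y=2) = 382/3645
Total weight = 191/7290 + 382/3645 = 191/1458
P(Y=0 | obs) = 191/7290 / 191/1458 = 1/5
P(Y=2 | obs) = 382/3645 / 191/1458 = 4/5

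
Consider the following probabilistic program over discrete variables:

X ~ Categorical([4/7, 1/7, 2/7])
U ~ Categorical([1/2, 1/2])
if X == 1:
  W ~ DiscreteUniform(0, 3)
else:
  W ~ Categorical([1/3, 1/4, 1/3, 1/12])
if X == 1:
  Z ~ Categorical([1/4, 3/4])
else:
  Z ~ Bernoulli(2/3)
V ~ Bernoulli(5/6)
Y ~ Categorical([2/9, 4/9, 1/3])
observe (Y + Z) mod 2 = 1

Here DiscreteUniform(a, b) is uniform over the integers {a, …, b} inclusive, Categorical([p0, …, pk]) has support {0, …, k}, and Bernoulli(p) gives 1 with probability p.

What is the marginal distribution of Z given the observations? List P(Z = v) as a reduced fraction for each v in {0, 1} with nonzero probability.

P(Z=0) = 36/131, P(Z=1) = 95/131

Enumerate traces; 144 have nonzero weight after conditioning:
  (X=0, U=0, W=0, Z=0, V=0, Y=1) weight 4/1701
  (X=0, U=0, W=0, Z=0, V=1, Y=1) weight 20/1701
  (X=0, U=0, W=0, Z=1, V=0, Y=0) weight 4/1701
  (X=0, U=0, W=0, Z=1, V=0, Y=2) weight 2/567
  (X=0, U=0, W=0, Z=1, V=1, Y=0) weight 20/1701
  (X=0, U=0, W=0, Z=1, V=1, Y=2) weight 10/567
  (X=0, U=0, W=1, Z=0, V=0, Y=1) weight 1/567
  (X=0, U=0, W=1, Z=0, V=1, Y=1) weight 5/567
  … 136 more
Group by Z:
  weight(Z=0) = 1/7
  weight(Z=1) = 95/252
Total weight = 1/7 + 95/252 = 131/252
P(Z=0 | obs) = 1/7 / 131/252 = 36/131
P(Z=1 | obs) = 95/252 / 131/252 = 95/131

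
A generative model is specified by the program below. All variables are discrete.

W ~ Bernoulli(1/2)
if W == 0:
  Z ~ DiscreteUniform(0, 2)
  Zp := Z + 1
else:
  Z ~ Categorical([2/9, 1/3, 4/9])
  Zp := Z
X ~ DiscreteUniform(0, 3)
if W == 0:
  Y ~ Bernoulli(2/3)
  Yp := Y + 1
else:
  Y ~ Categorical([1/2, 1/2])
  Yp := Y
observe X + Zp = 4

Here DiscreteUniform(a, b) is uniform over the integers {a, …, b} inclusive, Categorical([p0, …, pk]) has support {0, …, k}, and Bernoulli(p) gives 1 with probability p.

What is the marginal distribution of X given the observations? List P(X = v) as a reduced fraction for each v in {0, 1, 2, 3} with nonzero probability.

Enumerate traces; 10 have nonzero weight after conditioning:
  (W=0, Z=0, X=3, Y=0) weight 1/72
  (W=0, Z=0, X=3, Y=1) weight 1/36
  (W=0, Z=1, X=2, Y=0) weight 1/72
  (W=0, Z=1, X=2, Y=1) weight 1/36
  (W=0, Z=2, X=1, Y=0) weight 1/72
  (W=0, Z=2, X=1, Y=1) weight 1/36
  (W=1, Z=1, X=3, Y=0) weight 1/48
  (W=1, Z=1, X=3, Y=1) weight 1/48
  … 2 more
Group by X:
  weight(X=1) = 1/24
  weight(X=2) = 7/72
  weight(X=3) = 1/12
Total weight = 1/24 + 7/72 + 1/12 = 2/9
P(X=1 | obs) = 1/24 / 2/9 = 3/16
P(X=2 | obs) = 7/72 / 2/9 = 7/16
P(X=3 | obs) = 1/12 / 2/9 = 3/8

P(X=1) = 3/16, P(X=2) = 7/16, P(X=3) = 3/8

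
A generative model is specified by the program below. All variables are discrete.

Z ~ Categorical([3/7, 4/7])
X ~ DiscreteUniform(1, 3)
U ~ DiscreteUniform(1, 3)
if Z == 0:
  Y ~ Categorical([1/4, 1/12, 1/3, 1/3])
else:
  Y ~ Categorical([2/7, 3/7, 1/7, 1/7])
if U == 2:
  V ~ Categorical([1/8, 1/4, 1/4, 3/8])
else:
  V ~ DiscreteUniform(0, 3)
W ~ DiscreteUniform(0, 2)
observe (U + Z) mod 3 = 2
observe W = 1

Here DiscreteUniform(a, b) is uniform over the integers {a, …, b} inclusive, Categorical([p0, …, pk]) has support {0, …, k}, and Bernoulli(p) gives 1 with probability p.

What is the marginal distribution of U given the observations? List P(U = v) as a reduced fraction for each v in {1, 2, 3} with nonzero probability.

P(U=1) = 4/7, P(U=2) = 3/7

Enumerate traces; 96 have nonzero weight after conditioning:
  (Z=0, X=1, U=2, Y=0, V=0, W=1) weight 1/2016
  (Z=0, X=1, U=2, Y=0, V=1, W=1) weight 1/1008
  (Z=0, X=1, U=2, Y=0, V=2, W=1) weight 1/1008
  (Z=0, X=1, U=2, Y=0, V=3, W=1) weight 1/672
  (Z=0, X=1, U=2, Y=1, V=0, W=1) weight 1/6048
  (Z=0, X=1, U=2, Y=1, V=1, W=1) weight 1/3024
  (Z=0, X=1, U=2, Y=1, V=2, W=1) weight 1/3024
  (Z=0, X=1, U=2, Y=1, V=3, W=1) weight 1/2016
  (Z=1, X=1, U=1, Y=0, V=0, W=1) weight 2/1323
  … 87 more
Group by U:
  weight(U=1) = 4/63
  weight(U=2) = 1/21
Total weight = 4/63 + 1/21 = 1/9
P(U=1 | obs) = 4/63 / 1/9 = 4/7
P(U=2 | obs) = 1/21 / 1/9 = 3/7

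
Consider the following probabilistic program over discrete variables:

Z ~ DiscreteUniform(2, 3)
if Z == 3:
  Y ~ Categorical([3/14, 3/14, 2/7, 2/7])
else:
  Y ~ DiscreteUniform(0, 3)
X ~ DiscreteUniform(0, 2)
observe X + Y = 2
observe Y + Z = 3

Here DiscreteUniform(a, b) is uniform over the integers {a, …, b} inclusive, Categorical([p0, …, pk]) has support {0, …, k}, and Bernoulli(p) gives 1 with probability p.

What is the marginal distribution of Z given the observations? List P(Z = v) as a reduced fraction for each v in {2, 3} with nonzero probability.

P(Z=2) = 7/13, P(Z=3) = 6/13

Enumerate traces; 2 have nonzero weight after conditioning:
  (Z=2, Y=1, X=1) weight 1/24
  (Z=3, Y=0, X=2) weight 1/28
Group by Z:
  weight(Z=2) = 1/24
  weight(Z=3) = 1/28
Total weight = 1/24 + 1/28 = 13/168
P(Z=2 | obs) = 1/24 / 13/168 = 7/13
P(Z=3 | obs) = 1/28 / 13/168 = 6/13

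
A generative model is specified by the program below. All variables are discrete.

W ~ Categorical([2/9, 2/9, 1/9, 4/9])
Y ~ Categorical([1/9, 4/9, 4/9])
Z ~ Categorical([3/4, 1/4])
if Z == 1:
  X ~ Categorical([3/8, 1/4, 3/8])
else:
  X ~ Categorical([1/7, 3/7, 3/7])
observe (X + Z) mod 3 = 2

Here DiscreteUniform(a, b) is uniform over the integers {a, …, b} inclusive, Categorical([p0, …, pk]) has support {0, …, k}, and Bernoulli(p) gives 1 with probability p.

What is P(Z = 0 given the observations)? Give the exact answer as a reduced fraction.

P(Z = 0 | obs) = 36/43

Enumerate traces; 24 have nonzero weight after conditioning:
  (W=0, Y=0, Z=0, X=2) weight 1/126
  (W=0, Y=0, Z=1, X=1) weight 1/648
  (W=0, Y=1, Z=0, X=2) weight 2/63
  (W=0, Y=1, Z=1, X=1) weight 1/162
  (W=0, Y=2, Z=0, X=2) weight 2/63
  (W=0, Y=2, Z=1, X=1) weight 1/162
  (W=1, Y=0, Z=0, X=2) weight 1/126
  (W=1, Y=0, Z=1, X=1) weight 1/648
  … 16 more
Group by Z:
  weight(Z=0) = 9/28
  weight(Z=1) = 1/16
Total weight = 9/28 + 1/16 = 43/112
P(Z=0 | obs) = 9/28 / 43/112 = 36/43
P(Z=1 | obs) = 1/16 / 43/112 = 7/43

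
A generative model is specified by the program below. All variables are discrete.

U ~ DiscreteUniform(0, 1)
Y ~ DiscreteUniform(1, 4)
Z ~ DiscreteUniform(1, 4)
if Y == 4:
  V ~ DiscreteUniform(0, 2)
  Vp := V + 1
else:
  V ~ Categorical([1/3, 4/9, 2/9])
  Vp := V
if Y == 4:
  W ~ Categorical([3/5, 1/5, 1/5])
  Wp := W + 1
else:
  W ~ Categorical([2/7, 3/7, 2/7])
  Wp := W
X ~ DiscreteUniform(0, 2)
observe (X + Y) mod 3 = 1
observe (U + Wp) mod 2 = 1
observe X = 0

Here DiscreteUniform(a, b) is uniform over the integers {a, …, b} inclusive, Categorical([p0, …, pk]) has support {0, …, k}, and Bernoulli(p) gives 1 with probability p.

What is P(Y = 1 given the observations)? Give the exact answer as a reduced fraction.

Enumerate traces; 72 have nonzero weight after conditioning:
  (U=0, Y=1, Z=1, V=0, W=1, X=0) weight 1/672
  (U=0, Y=1, Z=1, V=1, W=1, X=0) weight 1/504
  (U=0, Y=1, Z=1, V=2, W=1, X=0) weight 1/1008
  (U=0, Y=1, Z=2, V=0, W=1, X=0) weight 1/672
  (U=0, Y=1, Z=2, V=1, W=1, X=0) weight 1/504
  (U=0, Y=1, Z=2, V=2, W=1, X=0) weight 1/1008
  (U=0, Y=1, Z=3, V=0, W=1, X=0) weight 1/672
  (U=0, Y=1, Z=3, V=1, W=1, X=0) weight 1/504
  (U=0, Y=4, Z=1, V=0, W=0, X=0) weight 1/480
  … 63 more
Group by Y:
  weight(Y=1) = 1/24
  weight(Y=4) = 1/24
Total weight = 1/24 + 1/24 = 1/12
P(Y=1 | obs) = 1/24 / 1/12 = 1/2
P(Y=4 | obs) = 1/24 / 1/12 = 1/2

P(Y = 1 | obs) = 1/2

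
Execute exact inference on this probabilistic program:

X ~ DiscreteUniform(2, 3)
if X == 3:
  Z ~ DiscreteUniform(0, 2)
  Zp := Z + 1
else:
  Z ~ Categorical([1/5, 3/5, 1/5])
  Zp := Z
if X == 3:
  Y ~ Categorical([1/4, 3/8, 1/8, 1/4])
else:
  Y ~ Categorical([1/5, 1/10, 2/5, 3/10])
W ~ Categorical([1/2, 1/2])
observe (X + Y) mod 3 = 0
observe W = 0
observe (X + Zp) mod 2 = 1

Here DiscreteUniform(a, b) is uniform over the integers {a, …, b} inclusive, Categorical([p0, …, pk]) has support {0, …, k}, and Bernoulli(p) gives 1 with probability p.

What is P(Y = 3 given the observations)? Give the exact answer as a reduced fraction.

P(Y = 3 | obs) = 25/68

Enumerate traces; 3 have nonzero weight after conditioning:
  (X=2, Z=1, Y=1, W=0) weight 3/200
  (X=3, Z=1, Y=0, W=0) weight 1/48
  (X=3, Z=1, Y=3, W=0) weight 1/48
Group by Y:
  weight(Y=0) = 1/48
  weight(Y=1) = 3/200
  weight(Y=3) = 1/48
Total weight = 1/48 + 3/200 + 1/48 = 17/300
P(Y=0 | obs) = 1/48 / 17/300 = 25/68
P(Y=1 | obs) = 3/200 / 17/300 = 9/34
P(Y=3 | obs) = 1/48 / 17/300 = 25/68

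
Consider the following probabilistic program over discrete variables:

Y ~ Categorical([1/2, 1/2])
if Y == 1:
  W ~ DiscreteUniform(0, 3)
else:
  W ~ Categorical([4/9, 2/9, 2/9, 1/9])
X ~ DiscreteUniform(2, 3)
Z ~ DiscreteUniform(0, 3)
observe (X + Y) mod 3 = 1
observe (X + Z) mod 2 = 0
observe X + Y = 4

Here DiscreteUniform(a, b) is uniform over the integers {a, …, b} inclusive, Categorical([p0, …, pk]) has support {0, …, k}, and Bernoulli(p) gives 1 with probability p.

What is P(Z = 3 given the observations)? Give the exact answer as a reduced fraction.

Enumerate traces; 8 have nonzero weight after conditioning:
  (Y=1, W=0, X=3, Z=1) weight 1/64
  (Y=1, W=0, X=3, Z=3) weight 1/64
  (Y=1, W=1, X=3, Z=1) weight 1/64
  (Y=1, W=1, X=3, Z=3) weight 1/64
  (Y=1, W=2, X=3, Z=1) weight 1/64
  (Y=1, W=2, X=3, Z=3) weight 1/64
  (Y=1, W=3, X=3, Z=1) weight 1/64
  (Y=1, W=3, X=3, Z=3) weight 1/64
Group by Z:
  weight(Z=1) = 1/16
  weight(Z=3) = 1/16
Total weight = 1/16 + 1/16 = 1/8
P(Z=1 | obs) = 1/16 / 1/8 = 1/2
P(Z=3 | obs) = 1/16 / 1/8 = 1/2

P(Z = 3 | obs) = 1/2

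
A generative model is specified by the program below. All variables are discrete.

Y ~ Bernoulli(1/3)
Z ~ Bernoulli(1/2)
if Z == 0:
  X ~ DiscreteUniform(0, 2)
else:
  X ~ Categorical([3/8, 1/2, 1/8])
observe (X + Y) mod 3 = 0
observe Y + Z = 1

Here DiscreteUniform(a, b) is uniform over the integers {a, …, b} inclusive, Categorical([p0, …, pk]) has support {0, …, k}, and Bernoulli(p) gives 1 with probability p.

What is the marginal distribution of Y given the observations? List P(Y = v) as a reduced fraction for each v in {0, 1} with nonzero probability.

P(Y=0) = 9/13, P(Y=1) = 4/13

Enumerate traces; 2 have nonzero weight after conditioning:
  (Y=0, Z=1, X=0) weight 1/8
  (Y=1, Z=0, X=2) weight 1/18
Group by Y:
  weight(Y=0) = 1/8
  weight(Y=1) = 1/18
Total weight = 1/8 + 1/18 = 13/72
P(Y=0 | obs) = 1/8 / 13/72 = 9/13
P(Y=1 | obs) = 1/18 / 13/72 = 4/13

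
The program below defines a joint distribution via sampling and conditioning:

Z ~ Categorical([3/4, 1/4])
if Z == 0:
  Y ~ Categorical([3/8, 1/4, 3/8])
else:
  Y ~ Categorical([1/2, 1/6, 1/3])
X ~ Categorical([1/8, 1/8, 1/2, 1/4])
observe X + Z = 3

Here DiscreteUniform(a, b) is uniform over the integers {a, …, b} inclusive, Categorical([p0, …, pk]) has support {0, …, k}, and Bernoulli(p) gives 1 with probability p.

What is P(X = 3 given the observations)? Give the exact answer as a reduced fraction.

P(X = 3 | obs) = 3/5

Enumerate traces; 6 have nonzero weight after conditioning:
  (Z=0, Y=0, X=3) weight 9/128
  (Z=0, Y=1, X=3) weight 3/64
  (Z=0, Y=2, X=3) weight 9/128
  (Z=1, Y=0, X=2) weight 1/16
  (Z=1, Y=1, X=2) weight 1/48
  (Z=1, Y=2, X=2) weight 1/24
Group by X:
  weight(X=2) = 1/8
  weight(X=3) = 3/16
Total weight = 1/8 + 3/16 = 5/16
P(X=2 | obs) = 1/8 / 5/16 = 2/5
P(X=3 | obs) = 3/16 / 5/16 = 3/5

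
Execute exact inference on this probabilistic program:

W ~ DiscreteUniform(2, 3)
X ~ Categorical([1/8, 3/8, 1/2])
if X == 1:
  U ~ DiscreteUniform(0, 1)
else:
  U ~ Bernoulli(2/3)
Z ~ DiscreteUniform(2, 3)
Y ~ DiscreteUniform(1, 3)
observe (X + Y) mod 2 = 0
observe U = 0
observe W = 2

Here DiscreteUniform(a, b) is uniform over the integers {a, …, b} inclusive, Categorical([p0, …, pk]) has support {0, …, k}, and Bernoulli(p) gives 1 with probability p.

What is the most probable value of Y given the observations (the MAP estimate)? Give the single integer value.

Enumerate traces; 8 have nonzero weight after conditioning:
  (W=2, X=0, U=0, Z=2, Y=2) weight 1/288
  (W=2, X=0, U=0, Z=3, Y=2) weight 1/288
  (W=2, X=1, U=0, Z=2, Y=1) weight 1/64
  (W=2, X=1, U=0, Z=2, Y=3) weight 1/64
  (W=2, X=1, U=0, Z=3, Y=1) weight 1/64
  (W=2, X=1, U=0, Z=3, Y=3) weight 1/64
  (W=2, X=2, U=0, Z=2, Y=2) weight 1/72
  (W=2, X=2, U=0, Z=3, Y=2) weight 1/72
Group by Y:
  weight(Y=1) = 1/32
  weight(Y=2) = 5/144
  weight(Y=3) = 1/32
Total weight = 1/32 + 5/144 + 1/32 = 7/72
P(Y=1 | obs) = 1/32 / 7/72 = 9/28
P(Y=2 | obs) = 5/144 / 7/72 = 5/14
P(Y=3 | obs) = 1/32 / 7/72 = 9/28
argmax = 2

argmax_v P(Y = v | obs) = 2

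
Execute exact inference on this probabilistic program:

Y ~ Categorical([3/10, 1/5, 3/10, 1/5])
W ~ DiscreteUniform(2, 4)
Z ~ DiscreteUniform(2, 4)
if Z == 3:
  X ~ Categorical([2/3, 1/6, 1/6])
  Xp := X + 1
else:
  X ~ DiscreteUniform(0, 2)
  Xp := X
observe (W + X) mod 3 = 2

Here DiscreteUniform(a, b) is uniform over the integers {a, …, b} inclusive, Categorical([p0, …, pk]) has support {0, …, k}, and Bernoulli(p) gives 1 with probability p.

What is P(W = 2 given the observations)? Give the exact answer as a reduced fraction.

P(W = 2 | obs) = 4/9

Enumerate traces; 36 have nonzero weight after conditioning:
  (Y=0, W=2, Z=2, X=0) weight 1/90
  (Y=0, W=2, Z=3, X=0) weight 1/45
  (Y=0, W=2, Z=4, X=0) weight 1/90
  (Y=0, W=3, Z=2, X=2) weight 1/90
  (Y=0, W=3, Z=3, X=2) weight 1/180
  (Y=0, W=3, Z=4, X=2) weight 1/90
  (Y=0, W=4, Z=2, X=1) weight 1/90
  (Y=0, W=4, Z=3, X=1) weight 1/180
  … 28 more
Group by W:
  weight(W=2) = 4/27
  weight(W=3) = 5/54
  weight(W=4) = 5/54
Total weight = 4/27 + 5/54 + 5/54 = 1/3
P(W=2 | obs) = 4/27 / 1/3 = 4/9
P(W=3 | obs) = 5/54 / 1/3 = 5/18
P(W=4 | obs) = 5/54 / 1/3 = 5/18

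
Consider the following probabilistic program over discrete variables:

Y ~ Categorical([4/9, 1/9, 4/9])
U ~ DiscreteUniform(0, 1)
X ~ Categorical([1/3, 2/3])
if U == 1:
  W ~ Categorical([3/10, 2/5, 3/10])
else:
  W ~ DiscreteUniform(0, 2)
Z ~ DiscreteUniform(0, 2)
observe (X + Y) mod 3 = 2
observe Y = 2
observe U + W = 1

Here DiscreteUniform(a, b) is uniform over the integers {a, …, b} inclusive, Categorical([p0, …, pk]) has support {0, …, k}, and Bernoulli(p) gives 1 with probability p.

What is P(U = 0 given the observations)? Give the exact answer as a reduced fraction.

P(U = 0 | obs) = 10/19

Enumerate traces; 6 have nonzero weight after conditioning:
  (Y=2, U=0, X=0, W=1, Z=0) weight 2/243
  (Y=2, U=0, X=0, W=1, Z=1) weight 2/243
  (Y=2, U=0, X=0, W=1, Z=2) weight 2/243
  (Y=2, U=1, X=0, W=0, Z=0) weight 1/135
  (Y=2, U=1, X=0, W=0, Z=1) weight 1/135
  (Y=2, U=1, X=0, W=0, Z=2) weight 1/135
Group by U:
  weight(U=0) = 2/81
  weight(U=1) = 1/45
Total weight = 2/81 + 1/45 = 19/405
P(U=0 | obs) = 2/81 / 19/405 = 10/19
P(U=1 | obs) = 1/45 / 19/405 = 9/19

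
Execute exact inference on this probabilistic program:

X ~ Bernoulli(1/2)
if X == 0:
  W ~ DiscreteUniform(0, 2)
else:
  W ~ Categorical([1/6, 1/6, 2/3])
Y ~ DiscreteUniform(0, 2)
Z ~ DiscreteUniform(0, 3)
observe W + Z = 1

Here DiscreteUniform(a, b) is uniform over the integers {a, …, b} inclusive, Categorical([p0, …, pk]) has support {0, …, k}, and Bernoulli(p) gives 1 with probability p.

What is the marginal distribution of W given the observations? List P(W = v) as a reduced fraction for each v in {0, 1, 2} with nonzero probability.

Enumerate traces; 12 have nonzero weight after conditioning:
  (X=0, W=0, Y=0, Z=1) weight 1/72
  (X=0, W=0, Y=1, Z=1) weight 1/72
  (X=0, W=0, Y=2, Z=1) weight 1/72
  (X=0, W=1, Y=0, Z=0) weight 1/72
  (X=0, W=1, Y=1, Z=0) weight 1/72
  (X=0, W=1, Y=2, Z=0) weight 1/72
  (X=1, W=0, Y=0, Z=1) weight 1/144
  (X=1, W=0, Y=1, Z=1) weight 1/144
  … 4 more
Group by W:
  weight(W=0) = 1/16
  weight(W=1) = 1/16
Total weight = 1/16 + 1/16 = 1/8
P(W=0 | obs) = 1/16 / 1/8 = 1/2
P(W=1 | obs) = 1/16 / 1/8 = 1/2

P(W=0) = 1/2, P(W=1) = 1/2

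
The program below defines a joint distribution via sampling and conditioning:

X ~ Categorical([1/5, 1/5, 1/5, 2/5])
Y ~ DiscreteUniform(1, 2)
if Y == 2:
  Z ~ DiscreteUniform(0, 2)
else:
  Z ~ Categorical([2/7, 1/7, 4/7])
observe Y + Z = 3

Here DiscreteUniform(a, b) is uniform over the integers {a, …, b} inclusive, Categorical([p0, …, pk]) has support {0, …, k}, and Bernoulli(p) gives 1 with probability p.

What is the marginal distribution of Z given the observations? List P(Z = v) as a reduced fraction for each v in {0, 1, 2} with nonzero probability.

Enumerate traces; 8 have nonzero weight after conditioning:
  (X=0, Y=1, Z=2) weight 2/35
  (X=0, Y=2, Z=1) weight 1/30
  (X=1, Y=1, Z=2) weight 2/35
  (X=1, Y=2, Z=1) weight 1/30
  (X=2, Y=1, Z=2) weight 2/35
  (X=2, Y=2, Z=1) weight 1/30
  (X=3, Y=1, Z=2) weight 4/35
  (X=3, Y=2, Z=1) weight 1/15
Group by Z:
  weight(Z=1) = 1/6
  weight(Z=2) = 2/7
Total weight = 1/6 + 2/7 = 19/42
P(Z=1 | obs) = 1/6 / 19/42 = 7/19
P(Z=2 | obs) = 2/7 / 19/42 = 12/19

P(Z=1) = 7/19, P(Z=2) = 12/19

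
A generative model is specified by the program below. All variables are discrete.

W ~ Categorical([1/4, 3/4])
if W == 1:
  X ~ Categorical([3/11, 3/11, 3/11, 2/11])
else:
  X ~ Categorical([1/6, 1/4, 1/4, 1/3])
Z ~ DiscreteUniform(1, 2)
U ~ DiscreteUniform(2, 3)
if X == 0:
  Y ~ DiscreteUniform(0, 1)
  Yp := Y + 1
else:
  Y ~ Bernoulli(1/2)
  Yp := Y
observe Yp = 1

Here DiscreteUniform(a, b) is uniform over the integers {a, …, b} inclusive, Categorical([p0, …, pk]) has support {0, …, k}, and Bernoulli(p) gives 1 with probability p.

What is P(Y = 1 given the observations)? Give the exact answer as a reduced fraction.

P(Y = 1 | obs) = 199/264

Enumerate traces; 32 have nonzero weight after conditioning:
  (W=0, X=0, Z=1, U=2, Y=0) weight 1/192
  (W=0, X=0, Z=1, U=3, Y=0) weight 1/192
  (W=0, X=0, Z=2, U=2, Y=0) weight 1/192
  (W=0, X=0, Z=2, U=3, Y=0) weight 1/192
  (W=0, X=1, Z=1, U=2, Y=1) weight 1/128
  (W=0, X=1, Z=1, U=3, Y=1) weight 1/128
  (W=0, X=1, Z=2, U=2, Y=1) weight 1/128
  (W=0, X=1, Z=2, U=3, Y=1) weight 1/128
  … 24 more
Group by Y:
  weight(Y=0) = 65/528
  weight(Y=1) = 199/528
Total weight = 65/528 + 199/528 = 1/2
P(Y=0 | obs) = 65/528 / 1/2 = 65/264
P(Y=1 | obs) = 199/528 / 1/2 = 199/264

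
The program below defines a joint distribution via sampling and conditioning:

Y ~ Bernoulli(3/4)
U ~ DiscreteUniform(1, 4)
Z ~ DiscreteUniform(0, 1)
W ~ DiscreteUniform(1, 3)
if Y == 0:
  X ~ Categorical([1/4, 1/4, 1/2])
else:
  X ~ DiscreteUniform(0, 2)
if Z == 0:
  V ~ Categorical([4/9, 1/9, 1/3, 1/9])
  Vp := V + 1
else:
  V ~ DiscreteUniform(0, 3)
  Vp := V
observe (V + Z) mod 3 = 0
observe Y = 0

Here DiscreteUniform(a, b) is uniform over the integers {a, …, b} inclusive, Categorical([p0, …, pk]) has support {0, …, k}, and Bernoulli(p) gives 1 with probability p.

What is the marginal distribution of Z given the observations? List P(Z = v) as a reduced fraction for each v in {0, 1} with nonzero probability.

P(Z=0) = 20/29, P(Z=1) = 9/29

Enumerate traces; 108 have nonzero weight after conditioning:
  (Y=0, U=1, Z=0, W=1, X=0, V=0) weight 1/864
  (Y=0, U=1, Z=0, W=1, X=0, V=3) weight 1/3456
  (Y=0, U=1, Z=0, W=1, X=1, V=0) weight 1/864
  (Y=0, U=1, Z=0, W=1, X=1, V=3) weight 1/3456
  (Y=0, U=1, Z=0, W=1, X=2, V=0) weight 1/432
  (Y=0, U=1, Z=0, W=1, X=2, V=3) weight 1/1728
  (Y=0, U=1, Z=0, W=2, X=0, V=0) weight 1/864
  (Y=0, U=1, Z=0, W=2, X=0, V=3) weight 1/3456
  (Y=0, U=1, Z=1, W=1, X=0, V=2) weight 1/1536
  … 99 more
Group by Z:
  weight(Z=0) = 5/72
  weight(Z=1) = 1/32
Total weight = 5/72 + 1/32 = 29/288
P(Z=0 | obs) = 5/72 / 29/288 = 20/29
P(Z=1 | obs) = 1/32 / 29/288 = 9/29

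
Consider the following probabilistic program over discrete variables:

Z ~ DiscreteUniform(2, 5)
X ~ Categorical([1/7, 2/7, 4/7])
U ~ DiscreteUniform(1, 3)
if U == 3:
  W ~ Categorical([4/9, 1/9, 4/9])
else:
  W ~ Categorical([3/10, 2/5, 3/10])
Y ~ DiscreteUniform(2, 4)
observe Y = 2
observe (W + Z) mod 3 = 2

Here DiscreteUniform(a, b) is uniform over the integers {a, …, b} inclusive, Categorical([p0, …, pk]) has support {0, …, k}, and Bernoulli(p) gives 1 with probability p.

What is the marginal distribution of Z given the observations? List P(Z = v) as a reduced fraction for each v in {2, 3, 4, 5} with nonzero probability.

Enumerate traces; 36 have nonzero weight after conditioning:
  (Z=2, X=0, U=1, W=0, Y=2) weight 1/840
  (Z=2, X=0, U=2, W=0, Y=2) weight 1/840
  (Z=2, X=0, U=3, W=0, Y=2) weight 1/567
  (Z=2, X=1, U=1, W=0, Y=2) weight 1/420
  (Z=2, X=1, U=2, W=0, Y=2) weight 1/420
  (Z=2, X=1, U=3, W=0, Y=2) weight 2/567
  (Z=2, X=2, U=1, W=0, Y=2) weight 1/210
  (Z=2, X=2, U=2, W=0, Y=2) weight 1/210
  (Z=3, X=0, U=1, W=2, Y=2) weight 1/840
  (Z=4, X=0, U=1, W=1, Y=2) weight 1/630
  … 26 more
Group by Z:
  weight(Z=2) = 47/1620
  weight(Z=3) = 47/1620
  weight(Z=4) = 41/1620
  weight(Z=5) = 47/1620
Total weight = 47/1620 + 47/1620 + 41/1620 + 47/1620 = 91/810
P(Z=2 | obs) = 47/1620 / 91/810 = 47/182
P(Z=3 | obs) = 47/1620 / 91/810 = 47/182
P(Z=4 | obs) = 41/1620 / 91/810 = 41/182
P(Z=5 | obs) = 47/1620 / 91/810 = 47/182

P(Z=2) = 47/182, P(Z=3) = 47/182, P(Z=4) = 41/182, P(Z=5) = 47/182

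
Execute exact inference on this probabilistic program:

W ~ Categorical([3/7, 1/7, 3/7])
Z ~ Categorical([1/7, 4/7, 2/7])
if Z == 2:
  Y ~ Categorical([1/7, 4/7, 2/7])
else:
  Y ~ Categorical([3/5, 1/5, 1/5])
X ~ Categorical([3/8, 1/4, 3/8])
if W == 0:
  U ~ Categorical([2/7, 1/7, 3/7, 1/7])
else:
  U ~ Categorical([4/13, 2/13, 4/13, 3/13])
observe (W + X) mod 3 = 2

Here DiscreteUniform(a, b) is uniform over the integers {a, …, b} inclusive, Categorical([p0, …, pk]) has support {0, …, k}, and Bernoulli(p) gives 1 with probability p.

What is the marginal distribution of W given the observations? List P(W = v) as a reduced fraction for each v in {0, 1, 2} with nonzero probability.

P(W=0) = 9/20, P(W=1) = 1/10, P(W=2) = 9/20

Enumerate traces; 108 have nonzero weight after conditioning:
  (W=0, Z=0, Y=0, X=2, U=0) weight 27/6860
  (W=0, Z=0, Y=0, X=2, U=1) weight 27/13720
  (W=0, Z=0, Y=0, X=2, U=2) weight 81/13720
  (W=0, Z=0, Y=0, X=2, U=3) weight 27/13720
  (W=0, Z=0, Y=1, X=2, U=0) weight 9/6860
  (W=0, Z=0, Y=1, X=2, U=1) weight 9/13720
  (W=0, Z=0, Y=1, X=2, U=2) weight 27/13720
  (W=0, Z=0, Y=1, X=2, U=3) weight 9/13720
  (W=1, Z=0, Y=0, X=1, U=0) weight 3/3185
  (W=2, Z=0, Y=0, X=0, U=0) weight 27/6370
  … 98 more
Group by W:
  weight(W=0) = 9/56
  weight(W=1) = 1/28
  weight(W=2) = 9/56
Total weight = 9/56 + 1/28 + 9/56 = 5/14
P(W=0 | obs) = 9/56 / 5/14 = 9/20
P(W=1 | obs) = 1/28 / 5/14 = 1/10
P(W=2 | obs) = 9/56 / 5/14 = 9/20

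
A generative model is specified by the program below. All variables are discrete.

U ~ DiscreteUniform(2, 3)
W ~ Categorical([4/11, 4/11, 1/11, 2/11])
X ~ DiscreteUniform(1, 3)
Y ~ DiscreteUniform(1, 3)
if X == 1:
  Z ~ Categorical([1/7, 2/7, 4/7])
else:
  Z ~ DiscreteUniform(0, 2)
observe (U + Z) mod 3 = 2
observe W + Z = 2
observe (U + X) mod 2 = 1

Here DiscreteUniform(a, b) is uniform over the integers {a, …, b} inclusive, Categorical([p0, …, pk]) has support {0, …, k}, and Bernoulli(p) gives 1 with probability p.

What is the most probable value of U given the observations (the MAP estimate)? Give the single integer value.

Enumerate traces; 9 have nonzero weight after conditioning:
  (U=2, W=2, X=1, Y=1, Z=0) weight 1/1386
  (U=2, W=2, X=1, Y=2, Z=0) weight 1/1386
  (U=2, W=2, X=1, Y=3, Z=0) weight 1/1386
  (U=2, W=2, X=3, Y=1, Z=0) weight 1/594
  (U=2, W=2, X=3, Y=2, Z=0) weight 1/594
  (U=2, W=2, X=3, Y=3, Z=0) weight 1/594
  (U=3, W=0, X=2, Y=1, Z=2) weight 2/297
  (U=3, W=0, X=2, Y=2, Z=2) weight 2/297
  … 1 more
Group by U:
  weight(U=2) = 5/693
  weight(U=3) = 2/99
Total weight = 5/693 + 2/99 = 19/693
P(U=2 | obs) = 5/693 / 19/693 = 5/19
P(U=3 | obs) = 2/99 / 19/693 = 14/19
argmax = 3

argmax_v P(U = v | obs) = 3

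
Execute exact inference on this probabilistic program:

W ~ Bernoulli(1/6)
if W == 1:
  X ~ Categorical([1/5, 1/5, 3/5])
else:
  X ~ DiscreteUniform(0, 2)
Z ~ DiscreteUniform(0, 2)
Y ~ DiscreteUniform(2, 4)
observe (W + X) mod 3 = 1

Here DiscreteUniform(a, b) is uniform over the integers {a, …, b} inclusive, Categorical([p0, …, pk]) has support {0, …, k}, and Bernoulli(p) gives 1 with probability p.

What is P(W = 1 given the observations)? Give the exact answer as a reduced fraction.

Enumerate traces; 18 have nonzero weight after conditioning:
  (W=0, X=1, Z=0, Y=2) weight 5/162
  (W=0, X=1, Z=0, Y=3) weight 5/162
  (W=0, X=1, Z=0, Y=4) weight 5/162
  (W=0, X=1, Z=1, Y=2) weight 5/162
  (W=0, X=1, Z=1, Y=3) weight 5/162
  (W=0, X=1, Z=1, Y=4) weight 5/162
  (W=0, X=1, Z=2, Y=2) weight 5/162
  (W=0, X=1, Z=2, Y=3) weight 5/162
  (W=1, X=0, Z=0, Y=2) weight 1/270
  … 9 more
Group by W:
  weight(W=0) = 5/18
  weight(W=1) = 1/30
Total weight = 5/18 + 1/30 = 14/45
P(W=0 | obs) = 5/18 / 14/45 = 25/28
P(W=1 | obs) = 1/30 / 14/45 = 3/28

P(W = 1 | obs) = 3/28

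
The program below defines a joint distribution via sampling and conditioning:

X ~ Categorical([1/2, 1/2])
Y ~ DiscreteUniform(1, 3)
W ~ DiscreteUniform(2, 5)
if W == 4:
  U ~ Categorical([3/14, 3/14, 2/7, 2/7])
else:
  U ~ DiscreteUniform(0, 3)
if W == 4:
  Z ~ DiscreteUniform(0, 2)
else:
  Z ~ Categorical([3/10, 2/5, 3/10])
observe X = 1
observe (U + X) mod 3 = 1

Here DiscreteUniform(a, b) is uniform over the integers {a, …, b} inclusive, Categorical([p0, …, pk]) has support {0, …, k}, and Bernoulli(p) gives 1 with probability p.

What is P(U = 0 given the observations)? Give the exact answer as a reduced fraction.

P(U = 0 | obs) = 27/56

Enumerate traces; 72 have nonzero weight after conditioning:
  (X=1, Y=1, W=2, U=0, Z=0) weight 1/320
  (X=1, Y=1, W=2, U=0, Z=1) weight 1/240
  (X=1, Y=1, W=2, U=0, Z=2) weight 1/320
  (X=1, Y=1, W=2, U=3, Z=0) weight 1/320
  (X=1, Y=1, W=2, U=3, Z=1) weight 1/240
  (X=1, Y=1, W=2, U=3, Z=2) weight 1/320
  (X=1, Y=1, W=3, U=0, Z=0) weight 1/320
  (X=1, Y=1, W=3, U=0, Z=1) weight 1/240
  … 64 more
Group by U:
  weight(U=0) = 27/224
  weight(U=3) = 29/224
Total weight = 27/224 + 29/224 = 1/4
P(U=0 | obs) = 27/224 / 1/4 = 27/56
P(U=3 | obs) = 29/224 / 1/4 = 29/56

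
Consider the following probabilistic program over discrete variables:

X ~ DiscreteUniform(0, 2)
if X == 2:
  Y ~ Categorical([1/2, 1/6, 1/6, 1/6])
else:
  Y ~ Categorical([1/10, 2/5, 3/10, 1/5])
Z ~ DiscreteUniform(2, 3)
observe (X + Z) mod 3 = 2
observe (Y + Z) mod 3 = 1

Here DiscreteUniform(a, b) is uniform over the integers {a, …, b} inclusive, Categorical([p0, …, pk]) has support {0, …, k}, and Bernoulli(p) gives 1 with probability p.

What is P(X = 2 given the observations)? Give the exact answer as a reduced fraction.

P(X = 2 | obs) = 5/14

Enumerate traces; 2 have nonzero weight after conditioning:
  (X=0, Y=2, Z=2) weight 1/20
  (X=2, Y=1, Z=3) weight 1/36
Group by X:
  weight(X=0) = 1/20
  weight(X=2) = 1/36
Total weight = 1/20 + 1/36 = 7/90
P(X=0 | obs) = 1/20 / 7/90 = 9/14
P(X=2 | obs) = 1/36 / 7/90 = 5/14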